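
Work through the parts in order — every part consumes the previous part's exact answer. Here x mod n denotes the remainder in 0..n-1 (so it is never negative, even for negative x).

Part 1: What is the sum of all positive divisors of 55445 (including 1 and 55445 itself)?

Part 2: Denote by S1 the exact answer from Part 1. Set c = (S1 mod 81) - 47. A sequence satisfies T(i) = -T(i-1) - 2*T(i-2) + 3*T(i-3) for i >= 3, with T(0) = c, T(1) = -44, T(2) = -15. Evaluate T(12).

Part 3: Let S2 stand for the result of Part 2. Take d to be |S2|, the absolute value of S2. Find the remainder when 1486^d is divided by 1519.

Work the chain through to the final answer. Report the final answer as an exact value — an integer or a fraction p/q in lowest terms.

Part 1: 55445 = 5 * 13 * 853; sigma = (1 + 5) * (1 + 13) * (1 + 853) = 6 * 14 * 854 = 71736; answer 71736
Part 2: S1 = 71736; c = 4; T(3) = -1*(-15) - 2*(-44) + 3*(4) = 115; iterating: T(3)=115, T(4)=-217, T(5)=-58, T(6)=837, T(7)=-1372, T(8)=-476, T(9)=5731, T(10)=-8895, T(11)=-3995, T(12)=38978; answer 38978
Part 3: S2 = 38978; d = 38978; squarings mod 1519: 1486^1=1486, 1486^2=1089, 1486^4=1101, 1486^8=39, 1486^16=2, 1486^32=4, 1486^64=16, 1486^128=256, 1486^256=219, 1486^512=872, 1486^1024=884, 1486^2048=690, 1486^4096=653, 1486^8192=1089, 1486^16384=1101, 1486^32768=39; 1486^38978 = 1486^2 * 1486^64 * 1486^2048 * 1486^4096 * 1486^32768 = 256 (mod 1519); answer 256

256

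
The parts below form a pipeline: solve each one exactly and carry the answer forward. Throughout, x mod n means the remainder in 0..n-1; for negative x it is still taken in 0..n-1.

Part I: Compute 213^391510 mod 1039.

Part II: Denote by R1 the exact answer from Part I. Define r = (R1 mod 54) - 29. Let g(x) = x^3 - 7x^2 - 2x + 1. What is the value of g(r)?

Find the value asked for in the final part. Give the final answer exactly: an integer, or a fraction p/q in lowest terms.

Part I: squarings mod 1039: 213^1=213, 213^2=692, 213^4=924, 213^8=757, 213^16=560, 213^32=861, 213^64=514, 213^128=290, 213^256=980, 213^512=364, 213^1024=543, 213^2048=812, 213^4096=618, 213^8192=611, 213^16384=320, 213^32768=578, 213^65536=565, 213^131072=252, 213^262144=125; 213^391510 = 213^2 * 213^4 * 213^16 * 213^64 * 213^256 * 213^2048 * 213^4096 * 213^8192 * 213^16384 * 213^32768 * 213^65536 * 213^262144 = 562 (mod 1039); answer 562
Part II: R1 = 562; r = -7; 1*(-7)^3 - 7*(-7)^2 - 2*(-7)^1 + 1 = (-343) + (-343) + (14) + (1) = -671; answer -671

-671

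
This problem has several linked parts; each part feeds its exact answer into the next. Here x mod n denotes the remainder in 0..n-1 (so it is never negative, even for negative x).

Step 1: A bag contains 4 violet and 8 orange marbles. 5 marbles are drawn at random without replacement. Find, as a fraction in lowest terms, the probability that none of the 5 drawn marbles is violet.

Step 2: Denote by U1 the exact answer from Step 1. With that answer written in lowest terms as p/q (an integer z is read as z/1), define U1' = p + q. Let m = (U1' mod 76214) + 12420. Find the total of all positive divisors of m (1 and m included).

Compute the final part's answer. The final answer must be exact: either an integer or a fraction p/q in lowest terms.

Step 1: total draws C(12,5) = 792; favorable C(8,5) = 56; P = 7/99; answer 7/99
Step 2: U1 = 7/99; threaded value p + q = 106; m = 12526; 12526 = 2 * 6263; sigma = (1 + 2) * (1 + 6263) = 3 * 6264 = 18792; answer 18792

18792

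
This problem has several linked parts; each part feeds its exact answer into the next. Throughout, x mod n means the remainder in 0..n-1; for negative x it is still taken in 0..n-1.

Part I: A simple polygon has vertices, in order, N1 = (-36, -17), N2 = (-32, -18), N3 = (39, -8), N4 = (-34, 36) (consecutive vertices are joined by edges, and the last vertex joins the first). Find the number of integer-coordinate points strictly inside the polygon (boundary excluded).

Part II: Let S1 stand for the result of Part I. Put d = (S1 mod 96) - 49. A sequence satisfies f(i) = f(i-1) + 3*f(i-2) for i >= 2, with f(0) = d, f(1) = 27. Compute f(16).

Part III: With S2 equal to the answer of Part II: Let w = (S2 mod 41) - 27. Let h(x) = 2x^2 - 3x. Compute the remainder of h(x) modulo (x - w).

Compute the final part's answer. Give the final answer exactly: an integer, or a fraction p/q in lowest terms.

Part I: cross terms: (-36*-18 - -32*-17)=104, (-32*-8 - 39*-18)=958, (39*36 - -34*-8)=1132, (-34*-17 - -36*36)=1874; twice the area = |4068| = 4068; area = 2034; boundary points = 1 + 1 + 1 + 1 = 4; strictly interior points = area - boundary/2 + 1 = 2033; answer 2033
Part II: S1 = 2033; d = -32; f(2) = 1*(27) + 3*(-32) = -69; iterating: f(2)=-69, f(3)=12, f(4)=-195, f(5)=-159, f(6)=-744, f(7)=-1221, f(8)=-3453, f(9)=-7116, f(10)=-17475, f(11)=-38823, f(12)=-91248, f(13)=-207717, f(14)=-481461, f(15)=-1104612, f(16)=-2548995; answer -2548995
Part III: S2 = -2548995; w = -11; remainder = value at the root: 2*(-11)^2 - 3*(-11)^1 = (242) + (33) = 275; answer 275

275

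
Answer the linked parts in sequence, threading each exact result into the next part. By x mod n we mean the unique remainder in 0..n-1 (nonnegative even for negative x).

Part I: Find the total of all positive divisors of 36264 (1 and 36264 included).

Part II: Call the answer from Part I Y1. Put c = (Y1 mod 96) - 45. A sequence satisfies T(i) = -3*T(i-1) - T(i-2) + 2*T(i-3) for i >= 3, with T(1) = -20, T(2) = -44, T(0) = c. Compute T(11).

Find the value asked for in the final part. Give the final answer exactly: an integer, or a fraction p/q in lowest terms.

Part I: 36264 = 2^3 * 3 * 1511; sigma = (1 + 2 + 4 + 8) * (1 + 3) * (1 + 1511) = 15 * 4 * 1512 = 90720; answer 90720
Part II: Y1 = 90720; c = -45; T(3) = -3*(-44) - 1*(-20) + 2*(-45) = 62; iterating: T(3)=62, T(4)=-182, T(5)=396, T(6)=-882, T(7)=1886, T(8)=-3984, T(9)=8302, T(10)=-17150, T(11)=35180; answer 35180

35180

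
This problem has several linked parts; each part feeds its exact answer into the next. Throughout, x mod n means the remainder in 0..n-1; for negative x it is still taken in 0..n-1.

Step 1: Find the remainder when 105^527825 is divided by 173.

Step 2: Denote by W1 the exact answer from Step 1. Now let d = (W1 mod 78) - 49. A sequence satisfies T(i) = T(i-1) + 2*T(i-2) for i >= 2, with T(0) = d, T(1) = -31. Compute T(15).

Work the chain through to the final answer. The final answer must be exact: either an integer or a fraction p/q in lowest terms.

-709961

Step 1: squarings mod 173: 105^1=105, 105^2=126, 105^4=133, 105^8=43, 105^16=119, 105^32=148, 105^64=106, 105^128=164, 105^256=81, 105^512=160, 105^1024=169, 105^2048=16, 105^4096=83, 105^8192=142, 105^16384=96, 105^32768=47, 105^65536=133, 105^131072=43, 105^262144=119, 105^524288=148; 105^527825 = 105^1 * 105^16 * 105^64 * 105^128 * 105^256 * 105^1024 * 105^2048 * 105^524288 = 93 (mod 173); answer 93
Step 2: W1 = 93; d = -34; T(2) = 1*(-31) + 2*(-34) = -99; iterating: T(2)=-99, T(3)=-161, T(4)=-359, T(5)=-681, T(6)=-1399, T(7)=-2761, T(8)=-5559, T(9)=-11081, T(10)=-22199, T(11)=-44361, T(12)=-88759, T(13)=-177481, T(14)=-354999, T(15)=-709961; answer -709961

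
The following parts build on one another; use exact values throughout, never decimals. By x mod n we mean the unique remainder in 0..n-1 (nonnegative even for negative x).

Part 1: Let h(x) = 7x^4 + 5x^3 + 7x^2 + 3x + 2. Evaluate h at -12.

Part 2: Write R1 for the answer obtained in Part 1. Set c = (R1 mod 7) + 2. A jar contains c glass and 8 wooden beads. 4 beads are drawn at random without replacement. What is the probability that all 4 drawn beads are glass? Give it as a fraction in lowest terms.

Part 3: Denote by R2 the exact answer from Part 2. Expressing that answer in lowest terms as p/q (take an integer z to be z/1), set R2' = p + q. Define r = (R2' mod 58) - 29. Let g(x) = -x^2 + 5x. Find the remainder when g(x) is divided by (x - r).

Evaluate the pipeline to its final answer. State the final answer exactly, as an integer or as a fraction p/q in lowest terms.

Part 1: 7*(-12)^4 + 5*(-12)^3 + 7*(-12)^2 + 3*(-12)^1 + 2 = (145152) + (-8640) + (1008) + (-36) + (2) = 137486; answer 137486
Part 2: R1 = 137486; c = 8; total draws C(16,4) = 1820; favorable C(8,4) = 70; P = 1/26; answer 1/26
Part 3: R2 = 1/26; threaded value p + q = 27; r = -2; remainder = value at the root: -1*(-2)^2 + 5*(-2)^1 = (-4) + (-10) = -14; answer -14

-14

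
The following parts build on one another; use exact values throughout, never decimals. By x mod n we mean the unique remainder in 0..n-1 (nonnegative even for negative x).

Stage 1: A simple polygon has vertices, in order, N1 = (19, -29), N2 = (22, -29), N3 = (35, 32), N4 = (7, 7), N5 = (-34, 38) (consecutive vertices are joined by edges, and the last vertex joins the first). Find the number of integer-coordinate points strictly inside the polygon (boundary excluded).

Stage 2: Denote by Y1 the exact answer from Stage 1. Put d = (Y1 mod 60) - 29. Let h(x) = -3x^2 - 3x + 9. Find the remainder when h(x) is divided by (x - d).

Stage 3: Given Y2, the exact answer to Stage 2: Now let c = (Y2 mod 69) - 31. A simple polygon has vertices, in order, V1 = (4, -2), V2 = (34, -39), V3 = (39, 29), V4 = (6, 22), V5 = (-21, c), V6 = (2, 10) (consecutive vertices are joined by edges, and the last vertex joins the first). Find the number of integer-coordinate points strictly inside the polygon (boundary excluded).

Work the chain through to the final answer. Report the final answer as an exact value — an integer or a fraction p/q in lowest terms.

Stage 1: cross terms: (19*-29 - 22*-29)=87, (22*32 - 35*-29)=1719, (35*7 - 7*32)=21, (7*38 - -34*7)=504, (-34*-29 - 19*38)=264; twice the area = |2595| = 2595; area = 2595/2; boundary points = 3 + 1 + 1 + 1 + 1 = 7; strictly interior points = area - boundary/2 + 1 = 1295; answer 1295
Stage 2: Y1 = 1295; d = 6; remainder = value at the root: -3*(6)^2 - 3*(6)^1 + 9 = (-108) + (-18) + (9) = -117; answer -117
Stage 3: Y2 = -117; c = -10; cross terms: (4*-39 - 34*-2)=-88, (34*29 - 39*-39)=2507, (39*22 - 6*29)=684, (6*-10 - -21*22)=402, (-21*10 - 2*-10)=-190, (2*-2 - 4*10)=-44; twice the area = |3271| = 3271; area = 3271/2; boundary points = 1 + 1 + 1 + 1 + 1 + 2 = 7; strictly interior points = area - boundary/2 + 1 = 1633; answer 1633

1633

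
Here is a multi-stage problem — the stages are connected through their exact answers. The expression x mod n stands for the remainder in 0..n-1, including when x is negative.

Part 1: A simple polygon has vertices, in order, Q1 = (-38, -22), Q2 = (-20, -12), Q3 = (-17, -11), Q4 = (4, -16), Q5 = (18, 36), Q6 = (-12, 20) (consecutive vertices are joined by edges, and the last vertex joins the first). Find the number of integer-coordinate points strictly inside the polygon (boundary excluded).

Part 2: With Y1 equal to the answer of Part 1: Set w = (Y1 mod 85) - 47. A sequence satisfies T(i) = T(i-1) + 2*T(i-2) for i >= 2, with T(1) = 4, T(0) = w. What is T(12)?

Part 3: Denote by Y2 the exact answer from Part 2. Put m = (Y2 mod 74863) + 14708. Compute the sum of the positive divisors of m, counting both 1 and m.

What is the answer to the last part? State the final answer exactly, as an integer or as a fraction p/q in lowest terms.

Part 1: cross terms: (-38*-12 - -20*-22)=16, (-20*-11 - -17*-12)=16, (-17*-16 - 4*-11)=316, (4*36 - 18*-16)=432, (18*20 - -12*36)=792, (-12*-22 - -38*20)=1024; twice the area = |2596| = 2596; area = 1298; boundary points = 2 + 1 + 1 + 2 + 2 + 2 = 10; strictly interior points = area - boundary/2 + 1 = 1294; answer 1294
Part 2: Y1 = 1294; w = -28; T(2) = 1*(4) + 2*(-28) = -52; iterating: T(2)=-52, T(3)=-44, T(4)=-148, T(5)=-236, T(6)=-532, T(7)=-1004, T(8)=-2068, T(9)=-4076, T(10)=-8212, T(11)=-16364, T(12)=-32788; answer -32788
Part 3: Y2 = -32788; m = 56783; 56783 is prime, so its only divisors are 1 and 56783; sigma = 1 + 56783 = 56784; answer 56784

56784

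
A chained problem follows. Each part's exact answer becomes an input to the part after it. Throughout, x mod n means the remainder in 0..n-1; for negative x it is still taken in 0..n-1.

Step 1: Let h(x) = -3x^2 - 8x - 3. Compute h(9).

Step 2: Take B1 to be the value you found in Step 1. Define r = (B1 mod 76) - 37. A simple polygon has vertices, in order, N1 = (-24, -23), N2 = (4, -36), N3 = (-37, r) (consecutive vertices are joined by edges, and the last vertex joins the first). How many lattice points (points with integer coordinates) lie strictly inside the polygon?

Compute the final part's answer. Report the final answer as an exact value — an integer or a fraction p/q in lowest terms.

Step 1: -3*(9)^2 - 8*(9)^1 - 3 = (-243) + (-72) + (-3) = -318; answer -318
Step 2: B1 = -318; r = 25; cross terms: (-24*-36 - 4*-23)=956, (4*25 - -37*-36)=-1232, (-37*-23 - -24*25)=1451; twice the area = |1175| = 1175; area = 1175/2; boundary points = 1 + 1 + 1 = 3; strictly interior points = area - boundary/2 + 1 = 587; answer 587

587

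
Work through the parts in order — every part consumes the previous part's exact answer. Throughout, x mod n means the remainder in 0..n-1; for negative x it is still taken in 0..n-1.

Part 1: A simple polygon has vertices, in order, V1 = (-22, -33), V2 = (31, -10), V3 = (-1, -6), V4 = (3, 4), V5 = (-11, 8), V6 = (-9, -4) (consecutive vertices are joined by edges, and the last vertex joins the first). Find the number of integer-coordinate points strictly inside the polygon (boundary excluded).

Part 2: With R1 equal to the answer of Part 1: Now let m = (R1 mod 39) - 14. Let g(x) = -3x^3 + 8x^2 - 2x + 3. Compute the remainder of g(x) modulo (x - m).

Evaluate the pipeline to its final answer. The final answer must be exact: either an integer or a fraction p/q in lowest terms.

Part 1: cross terms: (-22*-10 - 31*-33)=1243, (31*-6 - -1*-10)=-196, (-1*4 - 3*-6)=14, (3*8 - -11*4)=68, (-11*-4 - -9*8)=116, (-9*-33 - -22*-4)=209; twice the area = |1454| = 1454; area = 727; boundary points = 1 + 4 + 2 + 2 + 2 + 1 = 12; strictly interior points = area - boundary/2 + 1 = 722; answer 722
Part 2: R1 = 722; m = 6; remainder = value at the root: -3*(6)^3 + 8*(6)^2 - 2*(6)^1 + 3 = (-648) + (288) + (-12) + (3) = -369; answer -369

-369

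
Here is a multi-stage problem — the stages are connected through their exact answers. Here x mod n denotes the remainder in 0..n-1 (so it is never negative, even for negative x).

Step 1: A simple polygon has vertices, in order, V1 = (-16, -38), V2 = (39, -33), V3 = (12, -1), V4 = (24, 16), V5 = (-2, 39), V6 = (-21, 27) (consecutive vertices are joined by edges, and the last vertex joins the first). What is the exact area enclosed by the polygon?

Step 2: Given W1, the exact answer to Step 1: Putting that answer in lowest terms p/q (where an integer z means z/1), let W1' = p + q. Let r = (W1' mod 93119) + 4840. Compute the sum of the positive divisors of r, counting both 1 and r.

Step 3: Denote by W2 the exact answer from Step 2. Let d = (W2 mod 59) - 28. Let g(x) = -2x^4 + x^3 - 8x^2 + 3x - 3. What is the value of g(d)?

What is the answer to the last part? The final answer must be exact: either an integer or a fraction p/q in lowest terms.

Step 1: cross terms: (-16*-33 - 39*-38)=2010, (39*-1 - 12*-33)=357, (12*16 - 24*-1)=216, (24*39 - -2*16)=968, (-2*27 - -21*39)=765, (-21*-38 - -16*27)=1230; twice the area = |5546| = 5546; area = 2773; answer 2773
Step 2: W1 = 2773; threaded value p + q = 2774; r = 7614; 7614 = 2 * 3^4 * 47; sigma = (1 + 2) * (1 + 3 + 9 + 27 + 81) * (1 + 47) = 3 * 121 * 48 = 17424; answer 17424
Step 3: W2 = 17424; d = -9; -2*(-9)^4 + 1*(-9)^3 - 8*(-9)^2 + 3*(-9)^1 - 3 = (-13122) + (-729) + (-648) + (-27) + (-3) = -14529; answer -14529

-14529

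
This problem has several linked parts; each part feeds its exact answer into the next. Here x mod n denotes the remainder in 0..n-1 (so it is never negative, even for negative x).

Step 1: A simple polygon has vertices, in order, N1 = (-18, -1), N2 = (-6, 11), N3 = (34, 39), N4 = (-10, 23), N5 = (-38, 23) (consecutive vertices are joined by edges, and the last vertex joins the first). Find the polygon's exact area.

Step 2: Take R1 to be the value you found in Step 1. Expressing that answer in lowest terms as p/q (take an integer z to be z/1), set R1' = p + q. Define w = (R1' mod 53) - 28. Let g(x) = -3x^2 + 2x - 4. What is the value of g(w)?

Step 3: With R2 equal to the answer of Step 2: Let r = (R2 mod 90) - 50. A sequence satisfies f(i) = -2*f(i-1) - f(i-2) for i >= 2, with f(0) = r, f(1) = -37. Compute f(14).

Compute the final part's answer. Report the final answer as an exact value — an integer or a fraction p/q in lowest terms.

674

Step 1: cross terms: (-18*11 - -6*-1)=-204, (-6*39 - 34*11)=-608, (34*23 - -10*39)=1172, (-10*23 - -38*23)=644, (-38*-1 - -18*23)=452; twice the area = |1456| = 1456; area = 728; answer 728
Step 2: R1 = 728; threaded value p + q = 729; w = 12; -3*(12)^2 + 2*(12)^1 - 4 = (-432) + (24) + (-4) = -412; answer -412
Step 3: R2 = -412; r = -12; f(2) = -2*(-37) - 1*(-12) = 86; iterating: f(2)=86, f(3)=-135, f(4)=184, f(5)=-233, f(6)=282, f(7)=-331, f(8)=380, f(9)=-429, f(10)=478, f(11)=-527, f(12)=576, f(13)=-625, f(14)=674; answer 674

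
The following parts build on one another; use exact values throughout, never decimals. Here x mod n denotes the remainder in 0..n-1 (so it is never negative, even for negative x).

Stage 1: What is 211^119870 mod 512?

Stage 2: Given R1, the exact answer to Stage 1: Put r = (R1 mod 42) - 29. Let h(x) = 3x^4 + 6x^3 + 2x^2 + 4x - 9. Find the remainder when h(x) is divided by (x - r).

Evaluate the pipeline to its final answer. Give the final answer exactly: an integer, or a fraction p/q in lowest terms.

432711

Stage 1: squarings mod 512: 211^1=211, 211^2=489, 211^4=17, 211^8=289, 211^16=65, 211^32=129, 211^64=257, 211^128=1, 211^256=1, 211^512=1, 211^1024=1, 211^2048=1, 211^4096=1, 211^8192=1, 211^16384=1, 211^32768=1, 211^65536=1; 211^119870 = 211^2 * 211^4 * 211^8 * 211^16 * 211^32 * 211^1024 * 211^4096 * 211^16384 * 211^32768 * 211^65536 = 345 (mod 512); answer 345
Stage 2: R1 = 345; r = -20; remainder = value at the root: 3*(-20)^4 + 6*(-20)^3 + 2*(-20)^2 + 4*(-20)^1 - 9 = (480000) + (-48000) + (800) + (-80) + (-9) = 432711; answer 432711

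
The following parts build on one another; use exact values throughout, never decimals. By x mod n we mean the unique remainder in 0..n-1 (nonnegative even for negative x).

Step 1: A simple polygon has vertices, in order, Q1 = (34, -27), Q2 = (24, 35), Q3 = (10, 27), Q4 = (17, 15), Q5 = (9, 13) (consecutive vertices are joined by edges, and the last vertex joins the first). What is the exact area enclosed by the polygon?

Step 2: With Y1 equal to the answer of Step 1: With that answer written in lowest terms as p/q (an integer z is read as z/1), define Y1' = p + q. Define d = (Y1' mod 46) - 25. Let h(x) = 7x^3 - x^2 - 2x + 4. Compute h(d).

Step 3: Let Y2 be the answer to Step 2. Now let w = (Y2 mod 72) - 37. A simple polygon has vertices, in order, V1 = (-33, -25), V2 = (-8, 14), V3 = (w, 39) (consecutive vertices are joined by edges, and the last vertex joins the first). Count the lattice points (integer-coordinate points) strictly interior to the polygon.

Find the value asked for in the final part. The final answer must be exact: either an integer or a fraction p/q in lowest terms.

14

Step 1: cross terms: (34*35 - 24*-27)=1838, (24*27 - 10*35)=298, (10*15 - 17*27)=-309, (17*13 - 9*15)=86, (9*-27 - 34*13)=-685; twice the area = |1228| = 1228; area = 614; answer 614
Step 2: Y1 = 614; threaded value p + q = 615; d = -8; 7*(-8)^3 - 1*(-8)^2 - 2*(-8)^1 + 4 = (-3584) + (-64) + (16) + (4) = -3628; answer -3628
Step 3: Y2 = -3628; w = 7; cross terms: (-33*14 - -8*-25)=-662, (-8*39 - 7*14)=-410, (7*-25 - -33*39)=1112; twice the area = |40| = 40; area = 20; boundary points = 1 + 5 + 8 = 14; strictly interior points = area - boundary/2 + 1 = 14; answer 14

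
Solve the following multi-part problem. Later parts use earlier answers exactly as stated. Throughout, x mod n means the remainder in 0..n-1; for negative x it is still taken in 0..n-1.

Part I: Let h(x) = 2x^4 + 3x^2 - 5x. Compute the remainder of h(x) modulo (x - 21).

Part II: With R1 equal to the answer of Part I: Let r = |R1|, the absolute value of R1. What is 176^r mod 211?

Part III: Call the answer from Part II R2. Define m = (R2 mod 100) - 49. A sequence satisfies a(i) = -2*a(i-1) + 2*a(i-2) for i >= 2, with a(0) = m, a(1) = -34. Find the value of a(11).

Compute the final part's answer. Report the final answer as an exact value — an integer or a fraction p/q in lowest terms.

20800

Part I: remainder = value at the root: 2*(21)^4 + 3*(21)^2 - 5*(21)^1 = (388962) + (1323) + (-105) = 390180; answer 390180
Part II: R1 = 390180; r = 390180; squarings mod 211: 176^1=176, 176^2=170, 176^4=204, 176^8=49, 176^16=80, 176^32=70, 176^64=47, 176^128=99, 176^256=95, 176^512=163, 176^1024=194, 176^2048=78, 176^4096=176, 176^8192=170, 176^16384=204, 176^32768=49, 176^65536=80, 176^131072=70, 176^262144=47; 176^390180 = 176^4 * 176^32 * 176^1024 * 176^4096 * 176^8192 * 176^16384 * 176^32768 * 176^65536 * 176^262144 = 1 (mod 211); answer 1
Part III: R2 = 1; m = -48; a(2) = -2*(-34) + 2*(-48) = -28; iterating: a(2)=-28, a(3)=-12, a(4)=-32, a(5)=40, a(6)=-144, a(7)=368, a(8)=-1024, a(9)=2784, a(10)=-7616, a(11)=20800; answer 20800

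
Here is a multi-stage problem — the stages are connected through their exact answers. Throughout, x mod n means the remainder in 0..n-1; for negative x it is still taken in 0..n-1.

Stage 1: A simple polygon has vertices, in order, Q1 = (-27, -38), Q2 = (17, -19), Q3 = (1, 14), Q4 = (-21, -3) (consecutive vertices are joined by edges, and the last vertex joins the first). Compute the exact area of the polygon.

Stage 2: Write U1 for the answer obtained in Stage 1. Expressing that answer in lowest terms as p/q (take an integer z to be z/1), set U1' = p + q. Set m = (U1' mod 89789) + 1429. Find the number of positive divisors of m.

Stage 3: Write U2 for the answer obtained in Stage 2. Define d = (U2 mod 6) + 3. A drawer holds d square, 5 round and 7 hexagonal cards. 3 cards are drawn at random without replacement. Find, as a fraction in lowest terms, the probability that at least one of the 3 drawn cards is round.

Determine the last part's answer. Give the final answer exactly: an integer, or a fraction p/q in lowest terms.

Stage 1: cross terms: (-27*-19 - 17*-38)=1159, (17*14 - 1*-19)=257, (1*-3 - -21*14)=291, (-21*-38 - -27*-3)=717; twice the area = |2424| = 2424; area = 1212; answer 1212
Stage 2: U1 = 1212; threaded value p + q = 1213; m = 2642; 2642 = 2 * 1321; number of divisors = (1+1) * (1+1) = 4; answer 4
Stage 3: U2 = 4; d = 7; total draws C(19,3) = 969; complement C(14,3) = 364; favorable 969 - 364 = 605; P = 605/969; answer 605/969

605/969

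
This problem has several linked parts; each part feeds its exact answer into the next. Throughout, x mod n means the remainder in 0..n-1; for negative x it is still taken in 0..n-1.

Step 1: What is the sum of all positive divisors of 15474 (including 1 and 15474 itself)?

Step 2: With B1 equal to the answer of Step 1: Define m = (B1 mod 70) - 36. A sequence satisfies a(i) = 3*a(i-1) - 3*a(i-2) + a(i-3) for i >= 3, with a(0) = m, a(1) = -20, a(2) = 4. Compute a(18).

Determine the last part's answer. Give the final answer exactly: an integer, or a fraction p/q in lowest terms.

Step 1: 15474 = 2 * 3 * 2579; sigma = (1 + 2) * (1 + 3) * (1 + 2579) = 3 * 4 * 2580 = 30960; answer 30960
Step 2: B1 = 30960; m = -16; a(3) = 3*(4) - 3*(-20) + 1*(-16) = 56; iterating: a(3)=56, a(4)=136, a(5)=244, a(6)=380, a(7)=544, a(8)=736, a(9)=956, a(10)=1204, a(11)=1480, a(12)=1784, a(13)=2116, a(14)=2476, a(15)=2864, a(16)=3280, a(17)=3724, a(18)=4196; answer 4196

4196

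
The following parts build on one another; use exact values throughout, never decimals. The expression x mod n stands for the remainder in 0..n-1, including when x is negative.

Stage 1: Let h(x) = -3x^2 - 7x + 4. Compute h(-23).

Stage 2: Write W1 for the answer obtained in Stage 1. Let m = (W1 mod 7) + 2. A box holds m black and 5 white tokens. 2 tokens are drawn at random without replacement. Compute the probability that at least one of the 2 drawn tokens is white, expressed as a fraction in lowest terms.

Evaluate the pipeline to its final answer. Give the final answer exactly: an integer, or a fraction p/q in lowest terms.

25/39

Stage 1: -3*(-23)^2 - 7*(-23)^1 + 4 = (-1587) + (161) + (4) = -1422; answer -1422
Stage 2: W1 = -1422; m = 8; total draws C(13,2) = 78; complement C(8,2) = 28; favorable 78 - 28 = 50; P = 25/39; answer 25/39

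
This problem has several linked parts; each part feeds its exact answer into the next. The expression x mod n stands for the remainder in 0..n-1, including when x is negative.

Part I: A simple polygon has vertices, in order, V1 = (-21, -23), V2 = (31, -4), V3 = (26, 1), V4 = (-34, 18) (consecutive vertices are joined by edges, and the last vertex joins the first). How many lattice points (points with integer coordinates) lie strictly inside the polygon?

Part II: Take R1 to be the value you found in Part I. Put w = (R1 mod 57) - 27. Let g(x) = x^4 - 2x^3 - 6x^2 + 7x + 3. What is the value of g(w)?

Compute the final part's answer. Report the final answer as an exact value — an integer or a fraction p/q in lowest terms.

Part I: cross terms: (-21*-4 - 31*-23)=797, (31*1 - 26*-4)=135, (26*18 - -34*1)=502, (-34*-23 - -21*18)=1160; twice the area = |2594| = 2594; area = 1297; boundary points = 1 + 5 + 1 + 1 = 8; strictly interior points = area - boundary/2 + 1 = 1294; answer 1294
Part II: R1 = 1294; w = 13; 1*(13)^4 - 2*(13)^3 - 6*(13)^2 + 7*(13)^1 + 3 = (28561) + (-4394) + (-1014) + (91) + (3) = 23247; answer 23247

23247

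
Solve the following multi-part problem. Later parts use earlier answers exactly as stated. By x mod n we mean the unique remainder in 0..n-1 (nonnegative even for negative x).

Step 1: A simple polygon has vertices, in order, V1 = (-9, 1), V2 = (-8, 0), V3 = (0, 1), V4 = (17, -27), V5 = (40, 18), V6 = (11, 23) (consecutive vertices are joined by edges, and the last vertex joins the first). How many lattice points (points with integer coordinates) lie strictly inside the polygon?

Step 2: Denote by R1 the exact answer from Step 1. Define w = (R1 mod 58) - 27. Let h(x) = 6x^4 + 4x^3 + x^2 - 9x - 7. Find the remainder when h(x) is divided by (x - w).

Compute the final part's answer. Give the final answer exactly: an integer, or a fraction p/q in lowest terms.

1728029

Step 1: cross terms: (-9*0 - -8*1)=8, (-8*1 - 0*0)=-8, (0*-27 - 17*1)=-17, (17*18 - 40*-27)=1386, (40*23 - 11*18)=722, (11*1 - -9*23)=218; twice the area = |2309| = 2309; area = 2309/2; boundary points = 1 + 1 + 1 + 1 + 1 + 2 = 7; strictly interior points = area - boundary/2 + 1 = 1152; answer 1152
Step 2: R1 = 1152; w = 23; remainder = value at the root: 6*(23)^4 + 4*(23)^3 + 1*(23)^2 - 9*(23)^1 - 7 = (1679046) + (48668) + (529) + (-207) + (-7) = 1728029; answer 1728029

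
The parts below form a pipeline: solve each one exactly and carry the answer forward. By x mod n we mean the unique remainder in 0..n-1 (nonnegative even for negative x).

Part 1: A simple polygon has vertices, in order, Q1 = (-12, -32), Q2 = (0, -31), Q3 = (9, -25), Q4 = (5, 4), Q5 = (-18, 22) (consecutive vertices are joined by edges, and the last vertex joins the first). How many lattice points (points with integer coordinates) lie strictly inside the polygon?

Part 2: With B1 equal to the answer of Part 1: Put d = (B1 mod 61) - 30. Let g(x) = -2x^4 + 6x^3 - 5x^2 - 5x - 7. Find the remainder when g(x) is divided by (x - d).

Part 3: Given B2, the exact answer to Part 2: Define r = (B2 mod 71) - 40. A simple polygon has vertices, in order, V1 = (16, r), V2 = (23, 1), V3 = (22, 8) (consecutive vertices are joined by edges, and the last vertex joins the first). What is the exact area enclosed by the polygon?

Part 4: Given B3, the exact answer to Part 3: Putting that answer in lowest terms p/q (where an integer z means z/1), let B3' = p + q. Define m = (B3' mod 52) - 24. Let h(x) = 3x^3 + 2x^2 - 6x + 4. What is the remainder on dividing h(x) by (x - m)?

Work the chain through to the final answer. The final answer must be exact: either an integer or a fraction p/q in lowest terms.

Part 1: cross terms: (-12*-31 - 0*-32)=372, (0*-25 - 9*-31)=279, (9*4 - 5*-25)=161, (5*22 - -18*4)=182, (-18*-32 - -12*22)=840; twice the area = |1834| = 1834; area = 917; boundary points = 1 + 3 + 1 + 1 + 6 = 12; strictly interior points = area - boundary/2 + 1 = 912; answer 912
Part 2: B1 = 912; d = 28; remainder = value at the root: -2*(28)^4 + 6*(28)^3 - 5*(28)^2 - 5*(28)^1 - 7 = (-1229312) + (131712) + (-3920) + (-140) + (-7) = -1101667; answer -1101667
Part 3: B2 = -1101667; r = 0; cross terms: (16*1 - 23*0)=16, (23*8 - 22*1)=162, (22*0 - 16*8)=-128; twice the area = |50| = 50; area = 25; answer 25
Part 4: B3 = 25; threaded value p + q = 26; m = 2; remainder = value at the root: 3*(2)^3 + 2*(2)^2 - 6*(2)^1 + 4 = (24) + (8) + (-12) + (4) = 24; answer 24

24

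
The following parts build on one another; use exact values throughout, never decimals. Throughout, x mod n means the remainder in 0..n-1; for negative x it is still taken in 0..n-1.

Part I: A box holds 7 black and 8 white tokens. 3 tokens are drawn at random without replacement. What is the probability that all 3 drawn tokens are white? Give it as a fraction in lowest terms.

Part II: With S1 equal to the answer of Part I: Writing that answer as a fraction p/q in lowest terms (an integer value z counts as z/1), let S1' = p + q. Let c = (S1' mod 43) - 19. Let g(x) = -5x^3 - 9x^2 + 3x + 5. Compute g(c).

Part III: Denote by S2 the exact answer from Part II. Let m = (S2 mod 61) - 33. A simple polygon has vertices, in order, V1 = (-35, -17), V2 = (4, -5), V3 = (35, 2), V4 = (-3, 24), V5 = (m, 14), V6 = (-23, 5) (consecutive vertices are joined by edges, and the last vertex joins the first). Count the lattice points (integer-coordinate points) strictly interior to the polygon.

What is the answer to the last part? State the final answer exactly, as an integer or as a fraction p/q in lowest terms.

979

Part I: total draws C(15,3) = 455; favorable C(8,3) = 56; P = 8/65; answer 8/65
Part II: S1 = 8/65; threaded value p + q = 73; c = 11; -5*(11)^3 - 9*(11)^2 + 3*(11)^1 + 5 = (-6655) + (-1089) + (33) + (5) = -7706; answer -7706
Part III: S2 = -7706; m = 8; cross terms: (-35*-5 - 4*-17)=243, (4*2 - 35*-5)=183, (35*24 - -3*2)=846, (-3*14 - 8*24)=-234, (8*5 - -23*14)=362, (-23*-17 - -35*5)=566; twice the area = |1966| = 1966; area = 983; boundary points = 3 + 1 + 2 + 1 + 1 + 2 = 10; strictly interior points = area - boundary/2 + 1 = 979; answer 979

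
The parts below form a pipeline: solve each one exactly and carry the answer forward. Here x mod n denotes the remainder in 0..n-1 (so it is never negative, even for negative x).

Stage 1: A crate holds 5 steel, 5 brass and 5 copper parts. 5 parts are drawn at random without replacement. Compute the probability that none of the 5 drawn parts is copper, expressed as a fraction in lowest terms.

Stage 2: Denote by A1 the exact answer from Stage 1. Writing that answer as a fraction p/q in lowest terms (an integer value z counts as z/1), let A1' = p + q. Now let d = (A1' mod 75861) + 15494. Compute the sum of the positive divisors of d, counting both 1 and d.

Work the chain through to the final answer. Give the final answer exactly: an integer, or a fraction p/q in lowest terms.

Stage 1: total draws C(15,5) = 3003; favorable C(10,5) = 252; P = 12/143; answer 12/143
Stage 2: A1 = 12/143; threaded value p + q = 155; d = 15649; 15649 is prime, so its only divisors are 1 and 15649; sigma = 1 + 15649 = 15650; answer 15650

15650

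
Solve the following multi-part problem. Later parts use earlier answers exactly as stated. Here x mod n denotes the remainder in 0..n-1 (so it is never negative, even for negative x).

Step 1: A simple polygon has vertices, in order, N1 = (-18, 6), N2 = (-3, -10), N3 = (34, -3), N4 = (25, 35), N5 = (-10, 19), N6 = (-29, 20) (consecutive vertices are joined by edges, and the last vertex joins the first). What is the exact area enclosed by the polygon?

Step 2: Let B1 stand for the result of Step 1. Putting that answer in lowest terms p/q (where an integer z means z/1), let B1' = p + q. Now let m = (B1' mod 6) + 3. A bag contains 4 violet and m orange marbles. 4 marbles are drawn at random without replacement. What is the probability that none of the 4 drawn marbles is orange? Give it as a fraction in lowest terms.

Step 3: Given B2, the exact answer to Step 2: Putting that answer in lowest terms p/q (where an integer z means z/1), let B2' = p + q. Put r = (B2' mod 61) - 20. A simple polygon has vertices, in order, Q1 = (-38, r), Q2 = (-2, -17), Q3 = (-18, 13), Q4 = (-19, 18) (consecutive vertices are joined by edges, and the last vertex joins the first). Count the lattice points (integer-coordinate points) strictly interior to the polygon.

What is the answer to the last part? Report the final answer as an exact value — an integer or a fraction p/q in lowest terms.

408

Step 1: cross terms: (-18*-10 - -3*6)=198, (-3*-3 - 34*-10)=349, (34*35 - 25*-3)=1265, (25*19 - -10*35)=825, (-10*20 - -29*19)=351, (-29*6 - -18*20)=186; twice the area = |3174| = 3174; area = 1587; answer 1587
Step 2: B1 = 1587; threaded value p + q = 1588; m = 7; total draws C(11,4) = 330; favorable C(4,4) = 1; P = 1/330; answer 1/330
Step 3: B2 = 1/330; threaded value p + q = 331; r = 6; cross terms: (-38*-17 - -2*6)=658, (-2*13 - -18*-17)=-332, (-18*18 - -19*13)=-77, (-19*6 - -38*18)=570; twice the area = |819| = 819; area = 819/2; boundary points = 1 + 2 + 1 + 1 = 5; strictly interior points = area - boundary/2 + 1 = 408; answer 408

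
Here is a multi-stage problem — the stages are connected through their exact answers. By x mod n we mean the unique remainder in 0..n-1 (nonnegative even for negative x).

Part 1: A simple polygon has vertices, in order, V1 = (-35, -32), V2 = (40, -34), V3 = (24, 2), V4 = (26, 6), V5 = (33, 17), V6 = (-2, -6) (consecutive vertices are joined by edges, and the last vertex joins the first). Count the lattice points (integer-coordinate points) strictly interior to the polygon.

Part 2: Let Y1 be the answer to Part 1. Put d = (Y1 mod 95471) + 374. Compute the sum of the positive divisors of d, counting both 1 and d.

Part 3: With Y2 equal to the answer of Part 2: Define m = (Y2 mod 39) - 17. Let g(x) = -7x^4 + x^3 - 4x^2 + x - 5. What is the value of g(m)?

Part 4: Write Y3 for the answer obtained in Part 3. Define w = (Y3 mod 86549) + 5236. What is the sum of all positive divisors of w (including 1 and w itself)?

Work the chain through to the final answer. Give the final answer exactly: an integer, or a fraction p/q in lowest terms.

Part 1: cross terms: (-35*-34 - 40*-32)=2470, (40*2 - 24*-34)=896, (24*6 - 26*2)=92, (26*17 - 33*6)=244, (33*-6 - -2*17)=-164, (-2*-32 - -35*-6)=-146; twice the area = |3392| = 3392; area = 1696; boundary points = 1 + 4 + 2 + 1 + 1 + 1 = 10; strictly interior points = area - boundary/2 + 1 = 1692; answer 1692
Part 2: Y1 = 1692; d = 2066; 2066 = 2 * 1033; sigma = (1 + 2) * (1 + 1033) = 3 * 1034 = 3102; answer 3102
Part 3: Y2 = 3102; m = 4; -7*(4)^4 + 1*(4)^3 - 4*(4)^2 + 1*(4)^1 - 5 = (-1792) + (64) + (-64) + (4) + (-5) = -1793; answer -1793
Part 4: Y3 = -1793; w = 89992; 89992 = 2^3 * 7 * 1607; sigma = (1 + 2 + 4 + 8) * (1 + 7) * (1 + 1607) = 15 * 8 * 1608 = 192960; answer 192960

192960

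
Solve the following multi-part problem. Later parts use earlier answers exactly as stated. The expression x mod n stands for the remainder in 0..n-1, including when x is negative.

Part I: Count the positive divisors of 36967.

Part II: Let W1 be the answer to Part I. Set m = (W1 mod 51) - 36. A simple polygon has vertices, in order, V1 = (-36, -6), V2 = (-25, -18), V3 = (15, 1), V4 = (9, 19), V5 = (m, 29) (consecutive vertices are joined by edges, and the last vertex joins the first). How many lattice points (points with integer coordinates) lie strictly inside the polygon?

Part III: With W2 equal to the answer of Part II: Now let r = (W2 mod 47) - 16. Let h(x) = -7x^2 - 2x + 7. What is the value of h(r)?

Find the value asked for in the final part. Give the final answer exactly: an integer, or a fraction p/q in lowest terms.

Part I: 36967 = 7 * 5281; number of divisors = (1+1) * (1+1) = 4; answer 4
Part II: W1 = 4; m = -32; cross terms: (-36*-18 - -25*-6)=498, (-25*1 - 15*-18)=245, (15*19 - 9*1)=276, (9*29 - -32*19)=869, (-32*-6 - -36*29)=1236; twice the area = |3124| = 3124; area = 1562; boundary points = 1 + 1 + 6 + 1 + 1 = 10; strictly interior points = area - boundary/2 + 1 = 1558; answer 1558
Part III: W2 = 1558; r = -9; -7*(-9)^2 - 2*(-9)^1 + 7 = (-567) + (18) + (7) = -542; answer -542

-542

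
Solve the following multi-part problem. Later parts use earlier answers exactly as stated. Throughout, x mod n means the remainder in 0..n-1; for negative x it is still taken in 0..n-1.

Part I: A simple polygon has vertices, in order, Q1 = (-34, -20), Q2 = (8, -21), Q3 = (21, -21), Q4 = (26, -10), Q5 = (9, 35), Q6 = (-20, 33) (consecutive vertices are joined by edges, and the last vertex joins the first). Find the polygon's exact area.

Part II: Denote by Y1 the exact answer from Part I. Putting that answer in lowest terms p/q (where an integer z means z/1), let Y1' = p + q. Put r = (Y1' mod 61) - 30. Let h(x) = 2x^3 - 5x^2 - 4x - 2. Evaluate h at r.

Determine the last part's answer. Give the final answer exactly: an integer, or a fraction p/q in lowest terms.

Part I: cross terms: (-34*-21 - 8*-20)=874, (8*-21 - 21*-21)=273, (21*-10 - 26*-21)=336, (26*35 - 9*-10)=1000, (9*33 - -20*35)=997, (-20*-20 - -34*33)=1522; twice the area = |5002| = 5002; area = 2501; answer 2501
Part II: Y1 = 2501; threaded value p + q = 2502; r = -29; 2*(-29)^3 - 5*(-29)^2 - 4*(-29)^1 - 2 = (-48778) + (-4205) + (116) + (-2) = -52869; answer -52869

-52869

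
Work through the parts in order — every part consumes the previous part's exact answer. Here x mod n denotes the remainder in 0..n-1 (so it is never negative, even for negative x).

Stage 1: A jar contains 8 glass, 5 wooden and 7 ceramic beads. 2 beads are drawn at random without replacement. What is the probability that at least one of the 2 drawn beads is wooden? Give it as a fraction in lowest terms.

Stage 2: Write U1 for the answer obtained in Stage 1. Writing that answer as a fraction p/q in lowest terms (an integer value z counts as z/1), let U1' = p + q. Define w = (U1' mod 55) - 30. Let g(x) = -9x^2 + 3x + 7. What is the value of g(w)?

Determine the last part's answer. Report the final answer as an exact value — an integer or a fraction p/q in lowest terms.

Stage 1: total draws C(20,2) = 190; complement C(15,2) = 105; favorable 190 - 105 = 85; P = 17/38; answer 17/38
Stage 2: U1 = 17/38; threaded value p + q = 55; w = -30; -9*(-30)^2 + 3*(-30)^1 + 7 = (-8100) + (-90) + (7) = -8183; answer -8183

-8183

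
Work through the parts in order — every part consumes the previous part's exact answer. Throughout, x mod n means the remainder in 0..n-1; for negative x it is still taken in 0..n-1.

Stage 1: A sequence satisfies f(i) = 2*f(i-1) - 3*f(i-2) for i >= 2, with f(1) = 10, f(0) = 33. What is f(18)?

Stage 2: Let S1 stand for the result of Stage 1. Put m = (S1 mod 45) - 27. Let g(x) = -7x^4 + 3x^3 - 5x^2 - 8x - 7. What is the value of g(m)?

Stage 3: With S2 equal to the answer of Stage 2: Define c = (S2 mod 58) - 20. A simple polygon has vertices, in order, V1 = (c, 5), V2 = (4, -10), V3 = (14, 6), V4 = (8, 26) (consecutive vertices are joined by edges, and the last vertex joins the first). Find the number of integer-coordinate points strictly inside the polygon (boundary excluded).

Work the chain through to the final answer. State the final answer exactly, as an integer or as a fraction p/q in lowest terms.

178

Stage 1: f(2) = 2*(10) - 3*(33) = -79; iterating: f(2)=-79, f(3)=-188, f(4)=-139, f(5)=286, f(6)=989, f(7)=1120, f(8)=-727, f(9)=-4814, f(10)=-7447, f(11)=-452, f(12)=21437, f(13)=44230, f(14)=24149, f(15)=-84392, f(16)=-241231, f(17)=-229286, f(18)=265121; answer 265121
Stage 2: S1 = 265121; m = -1; -7*(-1)^4 + 3*(-1)^3 - 5*(-1)^2 - 8*(-1)^1 - 7 = (-7) + (-3) + (-5) + (8) + (-7) = -14; answer -14
Stage 3: S2 = -14; c = 24; cross terms: (24*-10 - 4*5)=-260, (4*6 - 14*-10)=164, (14*26 - 8*6)=316, (8*5 - 24*26)=-584; twice the area = |-364| = 364; area = 182; boundary points = 5 + 2 + 2 + 1 = 10; strictly interior points = area - boundary/2 + 1 = 178; answer 178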